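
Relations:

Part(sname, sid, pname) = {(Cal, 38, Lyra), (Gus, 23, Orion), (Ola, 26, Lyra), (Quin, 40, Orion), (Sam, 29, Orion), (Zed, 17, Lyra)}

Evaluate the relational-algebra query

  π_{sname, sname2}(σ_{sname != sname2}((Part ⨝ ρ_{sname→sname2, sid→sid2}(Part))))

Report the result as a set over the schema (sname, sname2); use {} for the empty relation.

{(Cal, Ola), (Cal, Zed), (Gus, Quin), (Gus, Sam), (Ola, Cal), (Ola, Zed), (Quin, Gus), (Quin, Sam), (Sam, Gus), (Sam, Quin), (Zed, Cal), (Zed, Ola)}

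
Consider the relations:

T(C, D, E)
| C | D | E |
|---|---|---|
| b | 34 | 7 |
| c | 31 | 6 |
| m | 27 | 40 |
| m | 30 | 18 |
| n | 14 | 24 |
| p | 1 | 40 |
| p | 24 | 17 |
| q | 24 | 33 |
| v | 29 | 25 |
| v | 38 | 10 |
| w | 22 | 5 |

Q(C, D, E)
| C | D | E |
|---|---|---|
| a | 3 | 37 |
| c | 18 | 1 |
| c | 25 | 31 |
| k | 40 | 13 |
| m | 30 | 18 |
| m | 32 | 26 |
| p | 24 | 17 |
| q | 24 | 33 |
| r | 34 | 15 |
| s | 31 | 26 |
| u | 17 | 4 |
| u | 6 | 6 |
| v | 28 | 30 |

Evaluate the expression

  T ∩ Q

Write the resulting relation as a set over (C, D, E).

{(m, 30, 18), (p, 24, 17), (q, 24, 33)}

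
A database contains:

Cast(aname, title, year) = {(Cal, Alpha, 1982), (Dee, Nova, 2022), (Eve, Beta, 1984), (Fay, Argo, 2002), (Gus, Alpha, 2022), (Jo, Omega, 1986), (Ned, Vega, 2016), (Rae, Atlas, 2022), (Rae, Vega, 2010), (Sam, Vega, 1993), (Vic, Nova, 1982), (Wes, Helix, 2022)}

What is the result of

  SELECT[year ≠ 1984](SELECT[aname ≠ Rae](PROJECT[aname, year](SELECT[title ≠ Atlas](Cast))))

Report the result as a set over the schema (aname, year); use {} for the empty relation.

{(Cal, 1982), (Dee, 2022), (Fay, 2002), (Gus, 2022), (Jo, 1986), (Ned, 2016), (Sam, 1993), (Vic, 1982), (Wes, 2022)}

Selection title ≠ Atlas: {(Cal, Alpha, 1982), (Dee, Nova, 2022), (Eve, Beta, 1984), (Fay, Argo, 2002), (Gus, Alpha, 2022), (Jo, Omega, 1986), (Ned, Vega, 2016), (Rae, Vega, 2010), (Sam, Vega, 1993), (Vic, Nova, 1982), (Wes, Helix, 2022)}
π_{aname, year} gives {(Cal, 1982), (Dee, 2022), (Eve, 1984), (Fay, 2002), (Gus, 2022), (Jo, 1986), (Ned, 2016), (Rae, 2010), (Sam, 1993), (Vic, 1982), (Wes, 2022)}.
Selection aname ≠ Rae: {(Cal, 1982), (Dee, 2022), (Eve, 1984), (Fay, 2002), (Gus, 2022), (Jo, 1986), (Ned, 2016), (Sam, 1993), (Vic, 1982), (Wes, 2022)}
Selection year ≠ 1984: {(Cal, 1982), (Dee, 2022), (Fay, 2002), (Gus, 2022), (Jo, 1986), (Ned, 2016), (Sam, 1993), (Vic, 1982), (Wes, 2022)}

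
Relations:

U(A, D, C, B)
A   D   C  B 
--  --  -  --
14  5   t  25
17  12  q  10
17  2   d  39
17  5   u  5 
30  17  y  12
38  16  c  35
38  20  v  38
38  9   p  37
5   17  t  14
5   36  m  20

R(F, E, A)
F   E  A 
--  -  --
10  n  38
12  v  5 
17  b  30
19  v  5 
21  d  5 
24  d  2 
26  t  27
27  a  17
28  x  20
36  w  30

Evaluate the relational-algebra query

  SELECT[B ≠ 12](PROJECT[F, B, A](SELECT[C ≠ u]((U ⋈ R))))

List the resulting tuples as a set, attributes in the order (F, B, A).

{(10, 35, 38), (10, 37, 38), (10, 38, 38), (12, 14, 5), (12, 20, 5), (19, 14, 5), (19, 20, 5), (21, 14, 5), (21, 20, 5), (27, 10, 17), (27, 39, 17)}

U ⋈ R (natural join on A): {(17, 12, q, 10, 27, a), (17, 2, d, 39, 27, a), (17, 5, u, 5, 27, a), (30, 17, y, 12, 17, b), (30, 17, y, 12, 36, w), (38, 16, c, 35, 10, n), (38, 20, v, 38, 10, n), (38, 9, p, 37, 10, n), (5, 17, t, 14, 12, v), (5, 17, t, 14, 19, v), (5, 17, t, 14, 21, d), (5, 36, m, 20, 12, v), (5, 36, m, 20, 19, v), (5, 36, m, 20, 21, d)}
σ[C ≠ u]: keep tuples satisfying C ≠ u → {(17, 12, q, 10, 27, a), (17, 2, d, 39, 27, a), (30, 17, y, 12, 17, b), (30, 17, y, 12, 36, w), (38, 16, c, 35, 10, n), (38, 20, v, 38, 10, n), (38, 9, p, 37, 10, n), (5, 17, t, 14, 12, v), (5, 17, t, 14, 19, v), (5, 17, t, 14, 21, d), (5, 36, m, 20, 12, v), (5, 36, m, 20, 19, v), (5, 36, m, 20, 21, d)}
π[F, B, A]: project onto (F, B, A) → {(10, 35, 38), (10, 37, 38), (10, 38, 38), (12, 14, 5), (12, 20, 5), (17, 12, 30), (19, 14, 5), (19, 20, 5), (21, 14, 5), (21, 20, 5), (27, 10, 17), (27, 39, 17), (36, 12, 30)}
σ[B ≠ 12]: keep tuples satisfying B ≠ 12 → {(10, 35, 38), (10, 37, 38), (10, 38, 38), (12, 14, 5), (12, 20, 5), (19, 14, 5), (19, 20, 5), (21, 14, 5), (21, 20, 5), (27, 10, 17), (27, 39, 17)}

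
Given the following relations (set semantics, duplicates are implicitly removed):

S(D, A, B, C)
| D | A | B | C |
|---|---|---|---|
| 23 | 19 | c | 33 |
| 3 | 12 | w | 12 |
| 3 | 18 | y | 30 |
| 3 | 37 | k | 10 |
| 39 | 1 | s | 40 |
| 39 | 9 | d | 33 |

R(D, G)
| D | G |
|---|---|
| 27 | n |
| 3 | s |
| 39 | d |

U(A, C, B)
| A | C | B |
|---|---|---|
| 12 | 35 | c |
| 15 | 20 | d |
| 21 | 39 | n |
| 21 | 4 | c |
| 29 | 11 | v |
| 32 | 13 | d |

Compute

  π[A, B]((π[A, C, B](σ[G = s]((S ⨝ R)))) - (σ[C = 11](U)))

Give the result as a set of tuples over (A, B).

Natural join on D: {(3, 12, w, 12, s), (3, 18, y, 30, s), (3, 37, k, 10, s), (39, 1, s, 40, d), (39, 9, d, 33, d)}
Selection G = s: {(3, 12, w, 12, s), (3, 18, y, 30, s), (3, 37, k, 10, s)}
Keep only column(s) A, C, B: {(12, 12, w), (18, 30, y), (37, 10, k)}
Selection C = 11: {(29, 11, v)}
Taking the difference: {(12, 12, w), (18, 30, y), (37, 10, k)}
Keep only column(s) A, B: {(12, w), (18, y), (37, k)}

{(12, w), (18, y), (37, k)}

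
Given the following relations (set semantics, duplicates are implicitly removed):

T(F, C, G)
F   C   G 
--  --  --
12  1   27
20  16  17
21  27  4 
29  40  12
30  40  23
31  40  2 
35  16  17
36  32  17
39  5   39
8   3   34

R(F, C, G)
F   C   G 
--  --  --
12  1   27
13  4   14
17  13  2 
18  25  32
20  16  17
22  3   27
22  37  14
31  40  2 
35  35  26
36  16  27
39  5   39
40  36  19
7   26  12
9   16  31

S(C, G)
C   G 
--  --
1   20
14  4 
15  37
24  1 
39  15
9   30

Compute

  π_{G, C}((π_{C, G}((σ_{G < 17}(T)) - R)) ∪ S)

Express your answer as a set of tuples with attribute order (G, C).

{(1, 24), (12, 40), (15, 39), (20, 1), (30, 9), (37, 15), (4, 14), (4, 27)}

σ[G < 17]: keep tuples satisfying G < 17 → {(21, 27, 4), (29, 40, 12), (31, 40, 2)}
Taking the difference: {(21, 27, 4), (29, 40, 12)}
Keep only column(s) C, G: {(27, 4), (40, 12)}
Taking the union: {(1, 20), (14, 4), (15, 37), (24, 1), (27, 4), (39, 15), (40, 12), (9, 30)}
Keep only column(s) G, C: {(1, 24), (12, 40), (15, 39), (20, 1), (30, 9), (37, 15), (4, 14), (4, 27)}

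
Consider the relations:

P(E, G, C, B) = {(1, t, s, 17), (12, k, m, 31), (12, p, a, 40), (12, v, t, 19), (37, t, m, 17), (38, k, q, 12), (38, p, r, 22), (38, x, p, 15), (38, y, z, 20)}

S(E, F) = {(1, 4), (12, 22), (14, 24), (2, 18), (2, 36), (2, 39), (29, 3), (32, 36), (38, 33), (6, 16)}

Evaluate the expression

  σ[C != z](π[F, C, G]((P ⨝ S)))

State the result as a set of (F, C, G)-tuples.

{(22, a, p), (22, m, k), (22, t, v), (33, p, x), (33, q, k), (33, r, p), (4, s, t)}

Joining P and S on E yields {(1, t, s, 17, 4), (12, k, m, 31, 22), (12, p, a, 40, 22), (12, v, t, 19, 22), (38, k, q, 12, 33), (38, p, r, 22, 33), (38, x, p, 15, 33), (38, y, z, 20, 33)}.
π[F, C, G]: project onto (F, C, G) → {(22, a, p), (22, m, k), (22, t, v), (33, p, x), (33, q, k), (33, r, p), (33, z, y), (4, s, t)}
Selection C != z: {(22, a, p), (22, m, k), (22, t, v), (33, p, x), (33, q, k), (33, r, p), (4, s, t)}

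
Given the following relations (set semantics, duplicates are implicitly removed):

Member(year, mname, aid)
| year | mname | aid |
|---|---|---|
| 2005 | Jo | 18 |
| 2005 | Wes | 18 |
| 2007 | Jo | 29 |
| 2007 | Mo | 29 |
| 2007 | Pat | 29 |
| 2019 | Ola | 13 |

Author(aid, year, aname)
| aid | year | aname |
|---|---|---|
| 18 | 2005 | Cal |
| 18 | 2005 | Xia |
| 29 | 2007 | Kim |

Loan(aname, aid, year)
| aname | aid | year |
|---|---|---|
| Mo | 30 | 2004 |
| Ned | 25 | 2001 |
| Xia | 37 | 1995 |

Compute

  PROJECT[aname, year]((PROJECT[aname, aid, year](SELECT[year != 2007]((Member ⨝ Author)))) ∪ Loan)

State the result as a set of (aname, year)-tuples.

{(Cal, 2005), (Mo, 2004), (Ned, 2001), (Xia, 1995), (Xia, 2005)}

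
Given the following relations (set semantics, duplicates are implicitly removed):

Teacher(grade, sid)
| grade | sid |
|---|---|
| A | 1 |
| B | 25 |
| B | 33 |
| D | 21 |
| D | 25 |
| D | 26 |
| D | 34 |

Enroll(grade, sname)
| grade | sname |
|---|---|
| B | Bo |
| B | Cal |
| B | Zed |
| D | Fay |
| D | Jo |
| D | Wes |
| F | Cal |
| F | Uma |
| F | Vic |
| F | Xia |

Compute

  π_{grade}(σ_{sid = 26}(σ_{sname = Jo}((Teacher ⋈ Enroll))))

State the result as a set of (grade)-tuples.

{D}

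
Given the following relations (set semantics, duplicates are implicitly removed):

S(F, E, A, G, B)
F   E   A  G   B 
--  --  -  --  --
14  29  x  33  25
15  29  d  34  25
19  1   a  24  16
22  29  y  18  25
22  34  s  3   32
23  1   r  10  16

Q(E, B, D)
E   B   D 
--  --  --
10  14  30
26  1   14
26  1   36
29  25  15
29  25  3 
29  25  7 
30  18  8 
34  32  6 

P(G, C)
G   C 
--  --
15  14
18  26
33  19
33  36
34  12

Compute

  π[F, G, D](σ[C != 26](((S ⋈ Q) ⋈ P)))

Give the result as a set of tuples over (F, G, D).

{(14, 33, 15), (14, 33, 3), (14, 33, 7), (15, 34, 15), (15, 34, 3), (15, 34, 7)}

S ⋈ Q (natural join on E, B): {(14, 29, x, 33, 25, 15), (14, 29, x, 33, 25, 3), (14, 29, x, 33, 25, 7), (15, 29, d, 34, 25, 15), (15, 29, d, 34, 25, 3), (15, 29, d, 34, 25, 7), (22, 29, y, 18, 25, 15), (22, 29, y, 18, 25, 3), (22, 29, y, 18, 25, 7), (22, 34, s, 3, 32, 6)}
(S ⋈ Q) ⋈ P (natural join on G): {(14, 29, x, 33, 25, 15, 19), (14, 29, x, 33, 25, 15, 36), (14, 29, x, 33, 25, 3, 19), (14, 29, x, 33, 25, 3, 36), (14, 29, x, 33, 25, 7, 19), (14, 29, x, 33, 25, 7, 36), (15, 29, d, 34, 25, 15, 12), (15, 29, d, 34, 25, 3, 12), (15, 29, d, 34, 25, 7, 12), (22, 29, y, 18, 25, 15, 26), (22, 29, y, 18, 25, 3, 26), (22, 29, y, 18, 25, 7, 26)}
σ[C != 26]: keep tuples satisfying C != 26 → {(14, 29, x, 33, 25, 15, 19), (14, 29, x, 33, 25, 15, 36), (14, 29, x, 33, 25, 3, 19), (14, 29, x, 33, 25, 3, 36), (14, 29, x, 33, 25, 7, 19), (14, 29, x, 33, 25, 7, 36), (15, 29, d, 34, 25, 15, 12), (15, 29, d, 34, 25, 3, 12), (15, 29, d, 34, 25, 7, 12)}
Keep only column(s) F, G, D (3 duplicate(s) eliminated): {(14, 33, 15), (14, 33, 3), (14, 33, 7), (15, 34, 15), (15, 34, 3), (15, 34, 7)}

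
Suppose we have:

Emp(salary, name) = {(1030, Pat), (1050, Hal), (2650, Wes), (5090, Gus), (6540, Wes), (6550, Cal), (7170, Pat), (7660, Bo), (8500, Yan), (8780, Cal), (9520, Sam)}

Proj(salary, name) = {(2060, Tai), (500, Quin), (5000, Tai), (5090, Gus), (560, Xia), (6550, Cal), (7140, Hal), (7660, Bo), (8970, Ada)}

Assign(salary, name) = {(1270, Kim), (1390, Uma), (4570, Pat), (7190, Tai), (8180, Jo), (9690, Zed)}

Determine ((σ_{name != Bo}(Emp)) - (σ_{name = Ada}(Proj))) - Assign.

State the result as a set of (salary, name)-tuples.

{(1030, Pat), (1050, Hal), (2650, Wes), (5090, Gus), (6540, Wes), (6550, Cal), (7170, Pat), (8500, Yan), (8780, Cal), (9520, Sam)}

Filtering on name != Bo leaves {(1030, Pat), (1050, Hal), (2650, Wes), (5090, Gus), (6540, Wes), (6550, Cal), (7170, Pat), (8500, Yan), (8780, Cal), (9520, Sam)}.
Filtering on name = Ada leaves {(8970, Ada)}.
Difference: {(1030, Pat), (1050, Hal), (2650, Wes), (5090, Gus), (6540, Wes), (6550, Cal), (7170, Pat), (8500, Yan), (8780, Cal), (9520, Sam)} with {(8970, Ada)} → {(1030, Pat), (1050, Hal), (2650, Wes), (5090, Gus), (6540, Wes), (6550, Cal), (7170, Pat), (8500, Yan), (8780, Cal), (9520, Sam)}
Difference: {(1030, Pat), (1050, Hal), (2650, Wes), (5090, Gus), (6540, Wes), (6550, Cal), (7170, Pat), (8500, Yan), (8780, Cal), (9520, Sam)} with {(1270, Kim), (1390, Uma), (4570, Pat), (7190, Tai), (8180, Jo), (9690, Zed)} → {(1030, Pat), (1050, Hal), (2650, Wes), (5090, Gus), (6540, Wes), (6550, Cal), (7170, Pat), (8500, Yan), (8780, Cal), (9520, Sam)}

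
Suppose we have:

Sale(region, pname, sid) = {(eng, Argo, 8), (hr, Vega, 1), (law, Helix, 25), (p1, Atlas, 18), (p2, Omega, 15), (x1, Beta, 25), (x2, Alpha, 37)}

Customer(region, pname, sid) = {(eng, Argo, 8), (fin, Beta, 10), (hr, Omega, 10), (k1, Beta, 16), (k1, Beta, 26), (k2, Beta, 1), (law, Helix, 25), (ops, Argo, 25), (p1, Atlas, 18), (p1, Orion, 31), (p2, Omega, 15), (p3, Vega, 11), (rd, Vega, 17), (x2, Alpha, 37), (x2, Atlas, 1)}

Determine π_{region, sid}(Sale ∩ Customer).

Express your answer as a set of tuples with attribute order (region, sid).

Set intersection of the two operands is {(eng, Argo, 8), (law, Helix, 25), (p1, Atlas, 18), (p2, Omega, 15), (x2, Alpha, 37)}.
π[region, sid]: project onto (region, sid) → {(eng, 8), (law, 25), (p1, 18), (p2, 15), (x2, 37)}

{(eng, 8), (law, 25), (p1, 18), (p2, 15), (x2, 37)}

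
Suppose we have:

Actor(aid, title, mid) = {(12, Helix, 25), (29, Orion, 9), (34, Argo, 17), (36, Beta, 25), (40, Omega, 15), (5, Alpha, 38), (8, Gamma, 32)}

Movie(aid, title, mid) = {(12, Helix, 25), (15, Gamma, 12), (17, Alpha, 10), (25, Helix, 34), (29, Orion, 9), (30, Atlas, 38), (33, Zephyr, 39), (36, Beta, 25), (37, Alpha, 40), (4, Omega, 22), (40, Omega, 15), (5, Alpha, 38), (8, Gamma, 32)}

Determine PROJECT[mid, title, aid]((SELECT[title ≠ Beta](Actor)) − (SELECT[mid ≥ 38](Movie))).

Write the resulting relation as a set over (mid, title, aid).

{(15, Omega, 40), (17, Argo, 34), (25, Helix, 12), (32, Gamma, 8), (9, Orion, 29)}

Filtering on title ≠ Beta leaves {(12, Helix, 25), (29, Orion, 9), (34, Argo, 17), (40, Omega, 15), (5, Alpha, 38), (8, Gamma, 32)}.
Filtering on mid ≥ 38 leaves {(30, Atlas, 38), (33, Zephyr, 39), (37, Alpha, 40), (5, Alpha, 38)}.
Set difference of the two operands is {(12, Helix, 25), (29, Orion, 9), (34, Argo, 17), (40, Omega, 15), (8, Gamma, 32)}.
π_{mid, title, aid} gives {(15, Omega, 40), (17, Argo, 34), (25, Helix, 12), (32, Gamma, 8), (9, Orion, 29)}.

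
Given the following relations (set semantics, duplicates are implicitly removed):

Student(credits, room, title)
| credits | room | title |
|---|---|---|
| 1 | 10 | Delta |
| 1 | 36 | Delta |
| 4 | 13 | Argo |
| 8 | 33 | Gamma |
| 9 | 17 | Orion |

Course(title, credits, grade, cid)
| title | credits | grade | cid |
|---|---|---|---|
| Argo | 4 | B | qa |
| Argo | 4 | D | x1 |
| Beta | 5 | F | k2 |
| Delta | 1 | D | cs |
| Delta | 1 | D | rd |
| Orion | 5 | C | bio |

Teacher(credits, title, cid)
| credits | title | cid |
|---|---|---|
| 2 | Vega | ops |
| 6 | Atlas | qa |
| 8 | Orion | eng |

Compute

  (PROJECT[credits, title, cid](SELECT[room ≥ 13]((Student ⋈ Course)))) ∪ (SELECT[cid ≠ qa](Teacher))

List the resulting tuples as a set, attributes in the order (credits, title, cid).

{(1, Delta, cs), (1, Delta, rd), (2, Vega, ops), (4, Argo, qa), (4, Argo, x1), (8, Orion, eng)}

Joining Student and Course on credits, title yields {(1, 10, Delta, D, cs), (1, 10, Delta, D, rd), (1, 36, Delta, D, cs), (1, 36, Delta, D, rd), (4, 13, Argo, B, qa), (4, 13, Argo, D, x1)}.
Selection room ≥ 13: {(1, 36, Delta, D, cs), (1, 36, Delta, D, rd), (4, 13, Argo, B, qa), (4, 13, Argo, D, x1)}
Keep only column(s) credits, title, cid: {(1, Delta, cs), (1, Delta, rd), (4, Argo, qa), (4, Argo, x1)}
Selection cid ≠ qa: {(2, Vega, ops), (8, Orion, eng)}
Taking the union: {(1, Delta, cs), (1, Delta, rd), (2, Vega, ops), (4, Argo, qa), (4, Argo, x1), (8, Orion, eng)}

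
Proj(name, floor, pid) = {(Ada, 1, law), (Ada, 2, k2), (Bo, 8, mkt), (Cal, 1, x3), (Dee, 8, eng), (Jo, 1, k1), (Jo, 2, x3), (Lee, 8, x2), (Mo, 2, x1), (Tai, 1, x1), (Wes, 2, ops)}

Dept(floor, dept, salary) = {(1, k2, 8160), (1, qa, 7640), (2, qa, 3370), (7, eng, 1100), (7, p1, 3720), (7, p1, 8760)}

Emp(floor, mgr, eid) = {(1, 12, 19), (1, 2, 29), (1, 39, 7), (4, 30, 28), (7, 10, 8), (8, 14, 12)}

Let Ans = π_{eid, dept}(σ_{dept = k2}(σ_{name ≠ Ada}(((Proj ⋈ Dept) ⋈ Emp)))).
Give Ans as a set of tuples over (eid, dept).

{(19, k2), (29, k2), (7, k2)}

Proj ⋈ Dept (natural join on floor): {(Ada, 1, law, k2, 8160), (Ada, 1, law, qa, 7640), (Ada, 2, k2, qa, 3370), (Cal, 1, x3, k2, 8160), (Cal, 1, x3, qa, 7640), (Jo, 1, k1, k2, 8160), (Jo, 1, k1, qa, 7640), (Jo, 2, x3, qa, 3370), (Mo, 2, x1, qa, 3370), (Tai, 1, x1, k2, 8160), (Tai, 1, x1, qa, 7640), (Wes, 2, ops, qa, 3370)}
(Proj ⋈ Dept) ⋈ Emp (natural join on floor): {(Ada, 1, law, k2, 8160, 12, 19), (Ada, 1, law, k2, 8160, 2, 29), (Ada, 1, law, k2, 8160, 39, 7), (Ada, 1, law, qa, 7640, 12, 19), (Ada, 1, law, qa, 7640, 2, 29), (Ada, 1, law, qa, 7640, 39, 7), (Cal, 1, x3, k2, 8160, 12, 19), (Cal, 1, x3, k2, 8160, 2, 29), (Cal, 1, x3, k2, 8160, 39, 7), (Cal, 1, x3, qa, 7640, 12, 19), (Cal, 1, x3, qa, 7640, 2, 29), (Cal, 1, x3, qa, 7640, 39, 7), (Jo, 1, k1, k2, 8160, 12, 19), (Jo, 1, k1, k2, 8160, 2, 29), (Jo, 1, k1, k2, 8160, 39, 7), (Jo, 1, k1, qa, 7640, 12, 19), (Jo, 1, k1, qa, 7640, 2, 29), (Jo, 1, k1, qa, 7640, 39, 7), (Tai, 1, x1, k2, 8160, 12, 19), (Tai, 1, x1, k2, 8160, 2, 29), (Tai, 1, x1, k2, 8160, 39, 7), (Tai, 1, x1, qa, 7640, 12, 19), (Tai, 1, x1, qa, 7640, 2, 29), (Tai, 1, x1, qa, 7640, 39, 7)}
Apply σ_{name ≠ Ada}; surviving tuples: {(Cal, 1, x3, k2, 8160, 12, 19), (Cal, 1, x3, k2, 8160, 2, 29), (Cal, 1, x3, k2, 8160, 39, 7), (Cal, 1, x3, qa, 7640, 12, 19), (Cal, 1, x3, qa, 7640, 2, 29), (Cal, 1, x3, qa, 7640, 39, 7), (Jo, 1, k1, k2, 8160, 12, 19), (Jo, 1, k1, k2, 8160, 2, 29), (Jo, 1, k1, k2, 8160, 39, 7), (Jo, 1, k1, qa, 7640, 12, 19), (Jo, 1, k1, qa, 7640, 2, 29), (Jo, 1, k1, qa, 7640, 39, 7), (Tai, 1, x1, k2, 8160, 12, 19), (Tai, 1, x1, k2, 8160, 2, 29), (Tai, 1, x1, k2, 8160, 39, 7), (Tai, 1, x1, qa, 7640, 12, 19), (Tai, 1, x1, qa, 7640, 2, 29), (Tai, 1, x1, qa, 7640, 39, 7)}
Apply σ_{dept = k2}; surviving tuples: {(Cal, 1, x3, k2, 8160, 12, 19), (Cal, 1, x3, k2, 8160, 2, 29), (Cal, 1, x3, k2, 8160, 39, 7), (Jo, 1, k1, k2, 8160, 12, 19), (Jo, 1, k1, k2, 8160, 2, 29), (Jo, 1, k1, k2, 8160, 39, 7), (Tai, 1, x1, k2, 8160, 12, 19), (Tai, 1, x1, k2, 8160, 2, 29), (Tai, 1, x1, k2, 8160, 39, 7)}
π_{eid, dept} gives {(19, k2), (29, k2), (7, k2)} (6 duplicate(s) eliminated).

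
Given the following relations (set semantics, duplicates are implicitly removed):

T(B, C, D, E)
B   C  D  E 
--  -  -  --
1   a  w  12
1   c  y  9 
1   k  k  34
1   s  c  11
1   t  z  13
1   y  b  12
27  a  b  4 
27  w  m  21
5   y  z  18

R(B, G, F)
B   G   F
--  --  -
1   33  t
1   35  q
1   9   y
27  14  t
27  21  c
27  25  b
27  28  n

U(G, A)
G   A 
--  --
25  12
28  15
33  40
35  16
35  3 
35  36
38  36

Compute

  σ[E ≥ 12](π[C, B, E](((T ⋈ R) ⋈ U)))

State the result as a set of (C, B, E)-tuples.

T ⋈ R (natural join on B): {(1, a, w, 12, 33, t), (1, a, w, 12, 35, q), (1, a, w, 12, 9, y), (1, c, y, 9, 33, t), (1, c, y, 9, 35, q), (1, c, y, 9, 9, y), (1, k, k, 34, 33, t), (1, k, k, 34, 35, q), (1, k, k, 34, 9, y), (1, s, c, 11, 33, t), (1, s, c, 11, 35, q), (1, s, c, 11, 9, y), (1, t, z, 13, 33, t), (1, t, z, 13, 35, q), (1, t, z, 13, 9, y), (1, y, b, 12, 33, t), (1, y, b, 12, 35, q), (1, y, b, 12, 9, y), (27, a, b, 4, 14, t), (27, a, b, 4, 21, c), (27, a, b, 4, 25, b), (27, a, b, 4, 28, n), (27, w, m, 21, 14, t), (27, w, m, 21, 21, c), (27, w, m, 21, 25, b), (27, w, m, 21, 28, n)}
(T ⋈ R) ⋈ U (natural join on G): {(1, a, w, 12, 33, t, 40), (1, a, w, 12, 35, q, 16), (1, a, w, 12, 35, q, 3), (1, a, w, 12, 35, q, 36), (1, c, y, 9, 33, t, 40), (1, c, y, 9, 35, q, 16), (1, c, y, 9, 35, q, 3), (1, c, y, 9, 35, q, 36), (1, k, k, 34, 33, t, 40), (1, k, k, 34, 35, q, 16), (1, k, k, 34, 35, q, 3), (1, k, k, 34, 35, q, 36), (1, s, c, 11, 33, t, 40), (1, s, c, 11, 35, q, 16), (1, s, c, 11, 35, q, 3), (1, s, c, 11, 35, q, 36), (1, t, z, 13, 33, t, 40), (1, t, z, 13, 35, q, 16), (1, t, z, 13, 35, q, 3), (1, t, z, 13, 35, q, 36), (1, y, b, 12, 33, t, 40), (1, y, b, 12, 35, q, 16), (1, y, b, 12, 35, q, 3), (1, y, b, 12, 35, q, 36), (27, a, b, 4, 25, b, 12), (27, a, b, 4, 28, n, 15), (27, w, m, 21, 25, b, 12), (27, w, m, 21, 28, n, 15)}
Projecting to C, B, E (20 duplicate(s) eliminated): {(a, 1, 12), (a, 27, 4), (c, 1, 9), (k, 1, 34), (s, 1, 11), (t, 1, 13), (w, 27, 21), (y, 1, 12)}
Apply σ_{E ≥ 12}; surviving tuples: {(a, 1, 12), (k, 1, 34), (t, 1, 13), (w, 27, 21), (y, 1, 12)}

{(a, 1, 12), (k, 1, 34), (t, 1, 13), (w, 27, 21), (y, 1, 12)}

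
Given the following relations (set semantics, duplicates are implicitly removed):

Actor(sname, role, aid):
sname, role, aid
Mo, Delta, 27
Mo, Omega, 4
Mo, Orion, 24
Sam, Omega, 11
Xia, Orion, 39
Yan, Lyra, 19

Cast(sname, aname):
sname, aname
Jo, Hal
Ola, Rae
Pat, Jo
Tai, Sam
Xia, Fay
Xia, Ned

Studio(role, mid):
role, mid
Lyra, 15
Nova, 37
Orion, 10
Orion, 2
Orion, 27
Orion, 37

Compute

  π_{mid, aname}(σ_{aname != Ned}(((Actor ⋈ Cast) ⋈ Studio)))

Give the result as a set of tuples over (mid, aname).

{(10, Fay), (2, Fay), (27, Fay), (37, Fay)}

Actor ⋈ Cast (natural join on sname): {(Xia, Orion, 39, Fay), (Xia, Orion, 39, Ned)}
(Actor ⋈ Cast) ⋈ Studio (natural join on role): {(Xia, Orion, 39, Fay, 10), (Xia, Orion, 39, Fay, 2), (Xia, Orion, 39, Fay, 27), (Xia, Orion, 39, Fay, 37), (Xia, Orion, 39, Ned, 10), (Xia, Orion, 39, Ned, 2), (Xia, Orion, 39, Ned, 27), (Xia, Orion, 39, Ned, 37)}
Apply σ_{aname != Ned}; surviving tuples: {(Xia, Orion, 39, Fay, 10), (Xia, Orion, 39, Fay, 2), (Xia, Orion, 39, Fay, 27), (Xia, Orion, 39, Fay, 37)}
Projecting to mid, aname: {(10, Fay), (2, Fay), (27, Fay), (37, Fay)}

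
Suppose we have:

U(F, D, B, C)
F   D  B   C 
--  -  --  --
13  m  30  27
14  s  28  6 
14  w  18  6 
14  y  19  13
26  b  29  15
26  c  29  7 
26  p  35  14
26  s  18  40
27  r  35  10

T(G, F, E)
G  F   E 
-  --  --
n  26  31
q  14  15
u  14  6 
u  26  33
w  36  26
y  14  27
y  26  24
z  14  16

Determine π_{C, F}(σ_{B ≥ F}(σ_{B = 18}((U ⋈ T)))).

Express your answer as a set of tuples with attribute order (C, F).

{(6, 14)}

Joining U and T on F yields {(14, s, 28, 6, q, 15), (14, s, 28, 6, u, 6), (14, s, 28, 6, y, 27), (14, s, 28, 6, z, 16), (14, w, 18, 6, q, 15), (14, w, 18, 6, u, 6), (14, w, 18, 6, y, 27), (14, w, 18, 6, z, 16), (14, y, 19, 13, q, 15), (14, y, 19, 13, u, 6), (14, y, 19, 13, y, 27), (14, y, 19, 13, z, 16), (26, b, 29, 15, n, 31), (26, b, 29, 15, u, 33), (26, b, 29, 15, y, 24), (26, c, 29, 7, n, 31), (26, c, 29, 7, u, 33), (26, c, 29, 7, y, 24), (26, p, 35, 14, n, 31), (26, p, 35, 14, u, 33), (26, p, 35, 14, y, 24), (26, s, 18, 40, n, 31), (26, s, 18, 40, u, 33), (26, s, 18, 40, y, 24)}.
Apply σ_{B = 18}; surviving tuples: {(14, w, 18, 6, q, 15), (14, w, 18, 6, u, 6), (14, w, 18, 6, y, 27), (14, w, 18, 6, z, 16), (26, s, 18, 40, n, 31), (26, s, 18, 40, u, 33), (26, s, 18, 40, y, 24)}
Apply σ_{B ≥ F}; surviving tuples: {(14, w, 18, 6, q, 15), (14, w, 18, 6, u, 6), (14, w, 18, 6, y, 27), (14, w, 18, 6, z, 16)}
Keep only column(s) C, F (3 duplicate(s) eliminated): {(6, 14)}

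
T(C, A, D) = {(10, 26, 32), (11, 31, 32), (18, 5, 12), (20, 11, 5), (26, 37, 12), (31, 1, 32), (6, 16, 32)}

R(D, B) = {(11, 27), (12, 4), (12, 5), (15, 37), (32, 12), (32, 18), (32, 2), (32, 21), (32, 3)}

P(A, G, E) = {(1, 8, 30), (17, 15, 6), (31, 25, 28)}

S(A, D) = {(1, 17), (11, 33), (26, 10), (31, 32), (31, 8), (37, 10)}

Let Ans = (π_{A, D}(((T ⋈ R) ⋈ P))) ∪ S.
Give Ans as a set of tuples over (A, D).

Natural join on D: {(10, 26, 32, 12), (10, 26, 32, 18), (10, 26, 32, 2), (10, 26, 32, 21), (10, 26, 32, 3), (11, 31, 32, 12), (11, 31, 32, 18), (11, 31, 32, 2), (11, 31, 32, 21), (11, 31, 32, 3), (18, 5, 12, 4), (18, 5, 12, 5), (26, 37, 12, 4), (26, 37, 12, 5), (31, 1, 32, 12), (31, 1, 32, 18), (31, 1, 32, 2), (31, 1, 32, 21), (31, 1, 32, 3), (6, 16, 32, 12), (6, 16, 32, 18), (6, 16, 32, 2), (6, 16, 32, 21), (6, 16, 32, 3)}
Natural join on A: {(11, 31, 32, 12, 25, 28), (11, 31, 32, 18, 25, 28), (11, 31, 32, 2, 25, 28), (11, 31, 32, 21, 25, 28), (11, 31, 32, 3, 25, 28), (31, 1, 32, 12, 8, 30), (31, 1, 32, 18, 8, 30), (31, 1, 32, 2, 8, 30), (31, 1, 32, 21, 8, 30), (31, 1, 32, 3, 8, 30)}
Keep only column(s) A, D (8 duplicate(s) eliminated): {(1, 32), (31, 32)}
Union: {(1, 32), (31, 32)} with {(1, 17), (11, 33), (26, 10), (31, 32), (31, 8), (37, 10)} → {(1, 17), (1, 32), (11, 33), (26, 10), (31, 32), (31, 8), (37, 10)}

{(1, 17), (1, 32), (11, 33), (26, 10), (31, 32), (31, 8), (37, 10)}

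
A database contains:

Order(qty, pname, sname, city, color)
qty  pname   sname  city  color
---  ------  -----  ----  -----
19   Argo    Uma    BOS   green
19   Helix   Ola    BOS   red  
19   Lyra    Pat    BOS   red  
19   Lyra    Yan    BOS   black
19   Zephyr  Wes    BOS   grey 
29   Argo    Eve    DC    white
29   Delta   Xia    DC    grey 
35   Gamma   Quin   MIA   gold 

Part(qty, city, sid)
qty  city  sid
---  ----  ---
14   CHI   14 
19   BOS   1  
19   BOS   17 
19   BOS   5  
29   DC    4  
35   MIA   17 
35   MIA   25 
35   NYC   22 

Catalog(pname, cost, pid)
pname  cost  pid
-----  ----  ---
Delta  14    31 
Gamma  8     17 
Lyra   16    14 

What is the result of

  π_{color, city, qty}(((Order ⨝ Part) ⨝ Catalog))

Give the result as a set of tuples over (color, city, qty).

{(black, BOS, 19), (gold, MIA, 35), (grey, DC, 29), (red, BOS, 19)}

Joining Order and Part on qty, city yields {(19, Argo, Uma, BOS, green, 1), (19, Argo, Uma, BOS, green, 17), (19, Argo, Uma, BOS, green, 5), (19, Helix, Ola, BOS, red, 1), (19, Helix, Ola, BOS, red, 17), (19, Helix, Ola, BOS, red, 5), (19, Lyra, Pat, BOS, red, 1), (19, Lyra, Pat, BOS, red, 17), (19, Lyra, Pat, BOS, red, 5), (19, Lyra, Yan, BOS, black, 1), (19, Lyra, Yan, BOS, black, 17), (19, Lyra, Yan, BOS, black, 5), (19, Zephyr, Wes, BOS, grey, 1), (19, Zephyr, Wes, BOS, grey, 17), (19, Zephyr, Wes, BOS, grey, 5), (29, Argo, Eve, DC, white, 4), (29, Delta, Xia, DC, grey, 4), (35, Gamma, Quin, MIA, gold, 17), (35, Gamma, Quin, MIA, gold, 25)}.
Joining (Order ⨝ Part) and Catalog on pname yields {(19, Lyra, Pat, BOS, red, 1, 16, 14), (19, Lyra, Pat, BOS, red, 17, 16, 14), (19, Lyra, Pat, BOS, red, 5, 16, 14), (19, Lyra, Yan, BOS, black, 1, 16, 14), (19, Lyra, Yan, BOS, black, 17, 16, 14), (19, Lyra, Yan, BOS, black, 5, 16, 14), (29, Delta, Xia, DC, grey, 4, 14, 31), (35, Gamma, Quin, MIA, gold, 17, 8, 17), (35, Gamma, Quin, MIA, gold, 25, 8, 17)}.
Keep only column(s) color, city, qty (5 duplicate(s) eliminated): {(black, BOS, 19), (gold, MIA, 35), (grey, DC, 29), (red, BOS, 19)}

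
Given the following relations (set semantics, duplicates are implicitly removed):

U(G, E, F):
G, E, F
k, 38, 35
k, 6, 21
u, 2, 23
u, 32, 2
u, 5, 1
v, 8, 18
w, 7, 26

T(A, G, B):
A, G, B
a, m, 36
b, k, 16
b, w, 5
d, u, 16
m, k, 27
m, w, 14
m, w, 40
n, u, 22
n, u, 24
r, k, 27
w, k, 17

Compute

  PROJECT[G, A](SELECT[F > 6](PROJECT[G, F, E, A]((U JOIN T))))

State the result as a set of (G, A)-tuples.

Natural join on G: {(k, 38, 35, b, 16), (k, 38, 35, m, 27), (k, 38, 35, r, 27), (k, 38, 35, w, 17), (k, 6, 21, b, 16), (k, 6, 21, m, 27), (k, 6, 21, r, 27), (k, 6, 21, w, 17), (u, 2, 23, d, 16), (u, 2, 23, n, 22), (u, 2, 23, n, 24), (u, 32, 2, d, 16), (u, 32, 2, n, 22), (u, 32, 2, n, 24), (u, 5, 1, d, 16), (u, 5, 1, n, 22), (u, 5, 1, n, 24), (w, 7, 26, b, 5), (w, 7, 26, m, 14), (w, 7, 26, m, 40)}
π[G, F, E, A]: project onto (G, F, E, A) (4 duplicate(s) eliminated) → {(k, 21, 6, b), (k, 21, 6, m), (k, 21, 6, r), (k, 21, 6, w), (k, 35, 38, b), (k, 35, 38, m), (k, 35, 38, r), (k, 35, 38, w), (u, 1, 5, d), (u, 1, 5, n), (u, 2, 32, d), (u, 2, 32, n), (u, 23, 2, d), (u, 23, 2, n), (w, 26, 7, b), (w, 26, 7, m)}
Filtering on F > 6 leaves {(k, 21, 6, b), (k, 21, 6, m), (k, 21, 6, r), (k, 21, 6, w), (k, 35, 38, b), (k, 35, 38, m), (k, 35, 38, r), (k, 35, 38, w), (u, 23, 2, d), (u, 23, 2, n), (w, 26, 7, b), (w, 26, 7, m)}.
π[G, A]: project onto (G, A) (4 duplicate(s) eliminated) → {(k, b), (k, m), (k, r), (k, w), (u, d), (u, n), (w, b), (w, m)}

{(k, b), (k, m), (k, r), (k, w), (u, d), (u, n), (w, b), (w, m)}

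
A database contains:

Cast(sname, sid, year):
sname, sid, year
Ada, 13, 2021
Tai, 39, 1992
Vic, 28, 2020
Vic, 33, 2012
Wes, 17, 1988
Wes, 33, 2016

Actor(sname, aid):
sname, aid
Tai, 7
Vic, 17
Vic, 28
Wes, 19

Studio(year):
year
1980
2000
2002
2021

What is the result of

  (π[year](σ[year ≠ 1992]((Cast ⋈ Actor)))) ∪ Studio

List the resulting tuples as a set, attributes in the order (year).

Joining Cast and Actor on sname yields {(Tai, 39, 1992, 7), (Vic, 28, 2020, 17), (Vic, 28, 2020, 28), (Vic, 33, 2012, 17), (Vic, 33, 2012, 28), (Wes, 17, 1988, 19), (Wes, 33, 2016, 19)}.
Apply σ_{year ≠ 1992}; surviving tuples: {(Vic, 28, 2020, 17), (Vic, 28, 2020, 28), (Vic, 33, 2012, 17), (Vic, 33, 2012, 28), (Wes, 17, 1988, 19), (Wes, 33, 2016, 19)}
Projecting to year (2 duplicate(s) eliminated): {1988, 2012, 2016, 2020}
Set union of the two operands is {1980, 1988, 2000, 2002, 2012, 2016, 2020, 2021}.

{1980, 1988, 2000, 2002, 2012, 2016, 2020, 2021}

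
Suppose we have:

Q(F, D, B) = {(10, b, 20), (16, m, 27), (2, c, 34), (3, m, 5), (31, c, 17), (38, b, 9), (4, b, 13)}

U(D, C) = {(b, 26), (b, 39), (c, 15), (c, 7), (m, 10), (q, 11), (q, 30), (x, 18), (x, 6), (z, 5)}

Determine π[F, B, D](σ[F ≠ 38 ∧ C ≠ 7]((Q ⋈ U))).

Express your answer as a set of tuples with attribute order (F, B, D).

Q ⋈ U (natural join on D): {(10, b, 20, 26), (10, b, 20, 39), (16, m, 27, 10), (2, c, 34, 15), (2, c, 34, 7), (3, m, 5, 10), (31, c, 17, 15), (31, c, 17, 7), (38, b, 9, 26), (38, b, 9, 39), (4, b, 13, 26), (4, b, 13, 39)}
Apply σ_{F ≠ 38 ∧ C ≠ 7}; surviving tuples: {(10, b, 20, 26), (10, b, 20, 39), (16, m, 27, 10), (2, c, 34, 15), (3, m, 5, 10), (31, c, 17, 15), (4, b, 13, 26), (4, b, 13, 39)}
Keep only column(s) F, B, D (2 duplicate(s) eliminated): {(10, 20, b), (16, 27, m), (2, 34, c), (3, 5, m), (31, 17, c), (4, 13, b)}

{(10, 20, b), (16, 27, m), (2, 34, c), (3, 5, m), (31, 17, c), (4, 13, b)}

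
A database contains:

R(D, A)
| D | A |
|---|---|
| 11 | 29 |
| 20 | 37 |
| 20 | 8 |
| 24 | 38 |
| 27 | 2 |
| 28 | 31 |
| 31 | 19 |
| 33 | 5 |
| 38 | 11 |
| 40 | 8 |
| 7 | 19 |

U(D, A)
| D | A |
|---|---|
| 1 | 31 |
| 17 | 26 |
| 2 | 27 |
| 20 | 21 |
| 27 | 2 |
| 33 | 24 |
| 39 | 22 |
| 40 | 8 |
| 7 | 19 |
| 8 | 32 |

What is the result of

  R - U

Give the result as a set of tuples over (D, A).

{(11, 29), (20, 37), (20, 8), (24, 38), (28, 31), (31, 19), (33, 5), (38, 11)}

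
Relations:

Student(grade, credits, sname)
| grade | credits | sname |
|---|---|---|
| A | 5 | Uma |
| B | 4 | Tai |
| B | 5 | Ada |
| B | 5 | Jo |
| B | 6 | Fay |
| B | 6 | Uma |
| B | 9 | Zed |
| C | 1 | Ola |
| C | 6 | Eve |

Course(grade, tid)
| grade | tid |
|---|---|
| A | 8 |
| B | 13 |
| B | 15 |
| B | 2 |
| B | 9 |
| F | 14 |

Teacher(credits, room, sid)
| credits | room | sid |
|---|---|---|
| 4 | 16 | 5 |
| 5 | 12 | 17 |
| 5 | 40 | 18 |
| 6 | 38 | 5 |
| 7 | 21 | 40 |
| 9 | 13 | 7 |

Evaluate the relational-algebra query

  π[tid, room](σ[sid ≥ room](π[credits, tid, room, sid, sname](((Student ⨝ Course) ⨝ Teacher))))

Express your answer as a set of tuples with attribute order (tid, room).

{(13, 12), (15, 12), (2, 12), (8, 12), (9, 12)}

Joining Student and Course on grade yields {(A, 5, Uma, 8), (B, 4, Tai, 13), (B, 4, Tai, 15), (B, 4, Tai, 2), (B, 4, Tai, 9), (B, 5, Ada, 13), (B, 5, Ada, 15), (B, 5, Ada, 2), (B, 5, Ada, 9), (B, 5, Jo, 13), (B, 5, Jo, 15), (B, 5, Jo, 2), (B, 5, Jo, 9), (B, 6, Fay, 13), (B, 6, Fay, 15), (B, 6, Fay, 2), (B, 6, Fay, 9), (B, 6, Uma, 13), (B, 6, Uma, 15), (B, 6, Uma, 2), (B, 6, Uma, 9), (B, 9, Zed, 13), (B, 9, Zed, 15), (B, 9, Zed, 2), (B, 9, Zed, 9)}.
Joining (Student ⨝ Course) and Teacher on credits yields {(A, 5, Uma, 8, 12, 17), (A, 5, Uma, 8, 40, 18), (B, 4, Tai, 13, 16, 5), (B, 4, Tai, 15, 16, 5), (B, 4, Tai, 2, 16, 5), (B, 4, Tai, 9, 16, 5), (B, 5, Ada, 13, 12, 17), (B, 5, Ada, 13, 40, 18), (B, 5, Ada, 15, 12, 17), (B, 5, Ada, 15, 40, 18), (B, 5, Ada, 2, 12, 17), (B, 5, Ada, 2, 40, 18), (B, 5, Ada, 9, 12, 17), (B, 5, Ada, 9, 40, 18), (B, 5, Jo, 13, 12, 17), (B, 5, Jo, 13, 40, 18), (B, 5, Jo, 15, 12, 17), (B, 5, Jo, 15, 40, 18), (B, 5, Jo, 2, 12, 17), (B, 5, Jo, 2, 40, 18), (B, 5, Jo, 9, 12, 17), (B, 5, Jo, 9, 40, 18), (B, 6, Fay, 13, 38, 5), (B, 6, Fay, 15, 38, 5), (B, 6, Fay, 2, 38, 5), (B, 6, Fay, 9, 38, 5), (B, 6, Uma, 13, 38, 5), (B, 6, Uma, 15, 38, 5), (B, 6, Uma, 2, 38, 5), (B, 6, Uma, 9, 38, 5), (B, 9, Zed, 13, 13, 7), (B, 9, Zed, 15, 13, 7), (B, 9, Zed, 2, 13, 7), (B, 9, Zed, 9, 13, 7)}.
π[credits, tid, room, sid, sname]: project onto (credits, tid, room, sid, sname) → {(4, 13, 16, 5, Tai), (4, 15, 16, 5, Tai), (4, 2, 16, 5, Tai), (4, 9, 16, 5, Tai), (5, 13, 12, 17, Ada), (5, 13, 12, 17, Jo), (5, 13, 40, 18, Ada), (5, 13, 40, 18, Jo), (5, 15, 12, 17, Ada), (5, 15, 12, 17, Jo), (5, 15, 40, 18, Ada), (5, 15, 40, 18, Jo), (5, 2, 12, 17, Ada), (5, 2, 12, 17, Jo), (5, 2, 40, 18, Ada), (5, 2, 40, 18, Jo), (5, 8, 12, 17, Uma), (5, 8, 40, 18, Uma), (5, 9, 12, 17, Ada), (5, 9, 12, 17, Jo), (5, 9, 40, 18, Ada), (5, 9, 40, 18, Jo), (6, 13, 38, 5, Fay), (6, 13, 38, 5, Uma), (6, 15, 38, 5, Fay), (6, 15, 38, 5, Uma), (6, 2, 38, 5, Fay), (6, 2, 38, 5, Uma), (6, 9, 38, 5, Fay), (6, 9, 38, 5, Uma), (9, 13, 13, 7, Zed), (9, 15, 13, 7, Zed), (9, 2, 13, 7, Zed), (9, 9, 13, 7, Zed)}
Selection sid ≥ room: {(5, 13, 12, 17, Ada), (5, 13, 12, 17, Jo), (5, 15, 12, 17, Ada), (5, 15, 12, 17, Jo), (5, 2, 12, 17, Ada), (5, 2, 12, 17, Jo), (5, 8, 12, 17, Uma), (5, 9, 12, 17, Ada), (5, 9, 12, 17, Jo)}
π[tid, room]: project onto (tid, room) (4 duplicate(s) eliminated) → {(13, 12), (15, 12), (2, 12), (8, 12), (9, 12)}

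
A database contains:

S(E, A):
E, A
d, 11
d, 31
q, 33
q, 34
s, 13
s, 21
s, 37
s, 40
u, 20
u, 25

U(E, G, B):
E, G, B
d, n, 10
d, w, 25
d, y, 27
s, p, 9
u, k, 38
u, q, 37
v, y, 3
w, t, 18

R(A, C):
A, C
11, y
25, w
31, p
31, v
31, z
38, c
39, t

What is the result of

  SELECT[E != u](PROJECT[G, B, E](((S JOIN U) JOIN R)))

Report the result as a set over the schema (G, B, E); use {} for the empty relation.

{(n, 10, d), (w, 25, d), (y, 27, d)}

Joining S and U on E yields {(d, 11, n, 10), (d, 11, w, 25), (d, 11, y, 27), (d, 31, n, 10), (d, 31, w, 25), (d, 31, y, 27), (s, 13, p, 9), (s, 21, p, 9), (s, 37, p, 9), (s, 40, p, 9), (u, 20, k, 38), (u, 20, q, 37), (u, 25, k, 38), (u, 25, q, 37)}.
Joining (S JOIN U) and R on A yields {(d, 11, n, 10, y), (d, 11, w, 25, y), (d, 11, y, 27, y), (d, 31, n, 10, p), (d, 31, n, 10, v), (d, 31, n, 10, z), (d, 31, w, 25, p), (d, 31, w, 25, v), (d, 31, w, 25, z), (d, 31, y, 27, p), (d, 31, y, 27, v), (d, 31, y, 27, z), (u, 25, k, 38, w), (u, 25, q, 37, w)}.
π[G, B, E]: project onto (G, B, E) (9 duplicate(s) eliminated) → {(k, 38, u), (n, 10, d), (q, 37, u), (w, 25, d), (y, 27, d)}
Filtering on E != u leaves {(n, 10, d), (w, 25, d), (y, 27, d)}.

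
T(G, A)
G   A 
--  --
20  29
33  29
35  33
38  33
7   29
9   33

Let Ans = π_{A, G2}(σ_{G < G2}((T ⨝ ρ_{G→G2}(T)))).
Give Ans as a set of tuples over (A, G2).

ρ[G→G2]: schema becomes (G2, A); tuples unchanged.
T ⋈ ρ_{G→G2}(T) (natural join on A): {(20, 29, 20), (20, 29, 33), (20, 29, 7), (33, 29, 20), (33, 29, 33), (33, 29, 7), (35, 33, 35), (35, 33, 38), (35, 33, 9), (38, 33, 35), (38, 33, 38), (38, 33, 9), (7, 29, 20), (7, 29, 33), (7, 29, 7), (9, 33, 35), (9, 33, 38), (9, 33, 9)}
σ[G < G2]: keep tuples satisfying G < G2 → {(20, 29, 33), (35, 33, 38), (7, 29, 20), (7, 29, 33), (9, 33, 35), (9, 33, 38)}
π[A, G2]: project onto (A, G2) (2 duplicate(s) eliminated) → {(29, 20), (29, 33), (33, 35), (33, 38)}

{(29, 20), (29, 33), (33, 35), (33, 38)}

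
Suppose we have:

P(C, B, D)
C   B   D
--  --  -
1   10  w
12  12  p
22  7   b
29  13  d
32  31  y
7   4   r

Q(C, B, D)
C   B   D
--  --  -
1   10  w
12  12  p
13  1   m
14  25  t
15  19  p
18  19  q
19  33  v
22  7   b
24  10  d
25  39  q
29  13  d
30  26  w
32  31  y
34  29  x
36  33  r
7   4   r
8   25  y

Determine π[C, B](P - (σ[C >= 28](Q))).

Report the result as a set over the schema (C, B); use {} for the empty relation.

{(1, 10), (12, 12), (22, 7), (7, 4)}

Selection C >= 28: {(29, 13, d), (30, 26, w), (32, 31, y), (34, 29, x), (36, 33, r)}
Set difference of the two operands is {(1, 10, w), (12, 12, p), (22, 7, b), (7, 4, r)}.
Projecting to C, B: {(1, 10), (12, 12), (22, 7), (7, 4)}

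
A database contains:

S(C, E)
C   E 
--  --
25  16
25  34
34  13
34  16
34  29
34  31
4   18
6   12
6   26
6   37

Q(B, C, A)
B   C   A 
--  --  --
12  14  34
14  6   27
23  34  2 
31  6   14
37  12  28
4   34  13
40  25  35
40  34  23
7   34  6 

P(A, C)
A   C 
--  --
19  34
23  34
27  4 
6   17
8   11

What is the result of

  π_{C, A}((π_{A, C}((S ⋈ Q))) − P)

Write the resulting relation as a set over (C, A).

Joining S and Q on C yields {(25, 16, 40, 35), (25, 34, 40, 35), (34, 13, 23, 2), (34, 13, 4, 13), (34, 13, 40, 23), (34, 13, 7, 6), (34, 16, 23, 2), (34, 16, 4, 13), (34, 16, 40, 23), (34, 16, 7, 6), (34, 29, 23, 2), (34, 29, 4, 13), (34, 29, 40, 23), (34, 29, 7, 6), (34, 31, 23, 2), (34, 31, 4, 13), (34, 31, 40, 23), (34, 31, 7, 6), (6, 12, 14, 27), (6, 12, 31, 14), (6, 26, 14, 27), (6, 26, 31, 14), (6, 37, 14, 27), (6, 37, 31, 14)}.
Projecting to A, C (17 duplicate(s) eliminated): {(13, 34), (14, 6), (2, 34), (23, 34), (27, 6), (35, 25), (6, 34)}
Set difference of the two operands is {(13, 34), (14, 6), (2, 34), (27, 6), (35, 25), (6, 34)}.
Projecting to C, A: {(25, 35), (34, 13), (34, 2), (34, 6), (6, 14), (6, 27)}

{(25, 35), (34, 13), (34, 2), (34, 6), (6, 14), (6, 27)}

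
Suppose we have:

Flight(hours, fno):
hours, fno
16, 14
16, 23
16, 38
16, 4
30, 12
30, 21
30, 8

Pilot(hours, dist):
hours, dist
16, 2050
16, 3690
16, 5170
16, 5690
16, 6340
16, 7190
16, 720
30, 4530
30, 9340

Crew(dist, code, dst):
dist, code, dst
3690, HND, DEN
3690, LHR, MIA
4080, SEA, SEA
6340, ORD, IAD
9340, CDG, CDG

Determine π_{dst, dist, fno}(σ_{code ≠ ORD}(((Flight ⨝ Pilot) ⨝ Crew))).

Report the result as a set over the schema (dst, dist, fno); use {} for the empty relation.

Natural join on hours: {(16, 14, 2050), (16, 14, 3690), (16, 14, 5170), (16, 14, 5690), (16, 14, 6340), (16, 14, 7190), (16, 14, 720), (16, 23, 2050), (16, 23, 3690), (16, 23, 5170), (16, 23, 5690), (16, 23, 6340), (16, 23, 7190), (16, 23, 720), (16, 38, 2050), (16, 38, 3690), (16, 38, 5170), (16, 38, 5690), (16, 38, 6340), (16, 38, 7190), (16, 38, 720), (16, 4, 2050), (16, 4, 3690), (16, 4, 5170), (16, 4, 5690), (16, 4, 6340), (16, 4, 7190), (16, 4, 720), (30, 12, 4530), (30, 12, 9340), (30, 21, 4530), (30, 21, 9340), (30, 8, 4530), (30, 8, 9340)}
Natural join on dist: {(16, 14, 3690, HND, DEN), (16, 14, 3690, LHR, MIA), (16, 14, 6340, ORD, IAD), (16, 23, 3690, HND, DEN), (16, 23, 3690, LHR, MIA), (16, 23, 6340, ORD, IAD), (16, 38, 3690, HND, DEN), (16, 38, 3690, LHR, MIA), (16, 38, 6340, ORD, IAD), (16, 4, 3690, HND, DEN), (16, 4, 3690, LHR, MIA), (16, 4, 6340, ORD, IAD), (30, 12, 9340, CDG, CDG), (30, 21, 9340, CDG, CDG), (30, 8, 9340, CDG, CDG)}
Filtering on code ≠ ORD leaves {(16, 14, 3690, HND, DEN), (16, 14, 3690, LHR, MIA), (16, 23, 3690, HND, DEN), (16, 23, 3690, LHR, MIA), (16, 38, 3690, HND, DEN), (16, 38, 3690, LHR, MIA), (16, 4, 3690, HND, DEN), (16, 4, 3690, LHR, MIA), (30, 12, 9340, CDG, CDG), (30, 21, 9340, CDG, CDG), (30, 8, 9340, CDG, CDG)}.
Keep only column(s) dst, dist, fno: {(CDG, 9340, 12), (CDG, 9340, 21), (CDG, 9340, 8), (DEN, 3690, 14), (DEN, 3690, 23), (DEN, 3690, 38), (DEN, 3690, 4), (MIA, 3690, 14), (MIA, 3690, 23), (MIA, 3690, 38), (MIA, 3690, 4)}

{(CDG, 9340, 12), (CDG, 9340, 21), (CDG, 9340, 8), (DEN, 3690, 14), (DEN, 3690, 23), (DEN, 3690, 38), (DEN, 3690, 4), (MIA, 3690, 14), (MIA, 3690, 23), (MIA, 3690, 38), (MIA, 3690, 4)}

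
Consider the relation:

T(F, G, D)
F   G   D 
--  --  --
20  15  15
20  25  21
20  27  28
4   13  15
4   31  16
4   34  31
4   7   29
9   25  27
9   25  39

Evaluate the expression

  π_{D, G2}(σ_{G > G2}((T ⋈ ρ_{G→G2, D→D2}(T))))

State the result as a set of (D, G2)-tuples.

{(15, 7), (16, 13), (16, 7), (21, 15), (28, 15), (28, 25), (31, 13), (31, 31), (31, 7)}

ρ[G→G2, D→D2]: schema becomes (F, G2, D2); tuples unchanged.
Joining T and ρ_{G→G2, D→D2}(T) on F yields {(20, 15, 15, 15, 15), (20, 15, 15, 25, 21), (20, 15, 15, 27, 28), (20, 25, 21, 15, 15), (20, 25, 21, 25, 21), (20, 25, 21, 27, 28), (20, 27, 28, 15, 15), (20, 27, 28, 25, 21), (20, 27, 28, 27, 28), (4, 13, 15, 13, 15), (4, 13, 15, 31, 16), (4, 13, 15, 34, 31), (4, 13, 15, 7, 29), (4, 31, 16, 13, 15), (4, 31, 16, 31, 16), (4, 31, 16, 34, 31), (4, 31, 16, 7, 29), (4, 34, 31, 13, 15), (4, 34, 31, 31, 16), (4, 34, 31, 34, 31), (4, 34, 31, 7, 29), (4, 7, 29, 13, 15), (4, 7, 29, 31, 16), (4, 7, 29, 34, 31), (4, 7, 29, 7, 29), (9, 25, 27, 25, 27), (9, 25, 27, 25, 39), (9, 25, 39, 25, 27), (9, 25, 39, 25, 39)}.
Filtering on G > G2 leaves {(20, 25, 21, 15, 15), (20, 27, 28, 15, 15), (20, 27, 28, 25, 21), (4, 13, 15, 7, 29), (4, 31, 16, 13, 15), (4, 31, 16, 7, 29), (4, 34, 31, 13, 15), (4, 34, 31, 31, 16), (4, 34, 31, 7, 29)}.
π_{D, G2} gives {(15, 7), (16, 13), (16, 7), (21, 15), (28, 15), (28, 25), (31, 13), (31, 31), (31, 7)}.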